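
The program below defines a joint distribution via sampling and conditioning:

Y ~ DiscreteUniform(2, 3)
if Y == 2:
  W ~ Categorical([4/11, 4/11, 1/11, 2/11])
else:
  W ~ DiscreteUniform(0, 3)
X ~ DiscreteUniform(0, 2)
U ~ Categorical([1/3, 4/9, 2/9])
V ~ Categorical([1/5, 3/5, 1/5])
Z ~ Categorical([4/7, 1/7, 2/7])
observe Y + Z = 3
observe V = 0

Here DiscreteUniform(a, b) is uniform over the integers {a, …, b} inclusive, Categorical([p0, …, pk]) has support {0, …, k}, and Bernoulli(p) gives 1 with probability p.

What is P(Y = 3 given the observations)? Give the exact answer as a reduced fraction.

Enumerate traces; 72 have nonzero weight after conditioning:
  (Y=2, W=0, X=0, U=0, V=0, Z=1) weight 2/3465
  (Y=2, W=0, X=0, U=1, V=0, Z=1) weight 8/10395
  (Y=2, W=0, X=0, U=2, V=0, Z=1) weight 4/10395
  (Y=2, W=0, X=1, U=0, V=0, Z=1) weight 2/3465
  (Y=2, W=0, X=1, U=1, V=0, Z=1) weight 8/10395
  (Y=2, W=0, X=1, U=2, V=0, Z=1) weight 4/10395
  (Y=2, W=0, X=2, U=0, V=0, Z=1) weight 2/3465
  (Y=2, W=0, X=2, U=1, V=0, Z=1) weight 8/10395
  (Y=3, W=0, X=0, U=0, V=0, Z=0) weight 1/630
  … 63 more
Group by Y:
  weight(Y=2) = 1/70
  weight(Y=3) = 2/35
Total weight = 1/70 + 2/35 = 1/14
P(Y=2 | obs) = 1/70 / 1/14 = 1/5
P(Y=3 | obs) = 2/35 / 1/14 = 4/5

P(Y = 3 | obs) = 4/5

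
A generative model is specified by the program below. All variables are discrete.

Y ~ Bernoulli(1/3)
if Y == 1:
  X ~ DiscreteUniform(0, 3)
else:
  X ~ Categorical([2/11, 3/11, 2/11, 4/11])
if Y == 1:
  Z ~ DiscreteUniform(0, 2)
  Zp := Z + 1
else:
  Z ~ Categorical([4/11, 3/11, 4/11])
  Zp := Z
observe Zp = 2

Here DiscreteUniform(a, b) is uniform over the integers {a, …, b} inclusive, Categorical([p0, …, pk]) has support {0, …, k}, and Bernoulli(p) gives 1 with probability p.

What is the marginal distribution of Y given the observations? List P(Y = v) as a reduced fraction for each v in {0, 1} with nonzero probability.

Enumerate traces; 8 have nonzero weight after conditioning:
  (Y=0, X=0, Z=2) weight 16/363
  (Y=0, X=1, Z=2) weight 8/121
  (Y=0, X=2, Z=2) weight 16/363
  (Y=0, X=3, Z=2) weight 32/363
  (Y=1, X=0, Z=1) weight 1/36
  (Y=1, X=1, Z=1) weight 1/36
  (Y=1, X=2, Z=1) weight 1/36
  (Y=1, X=3, Z=1) weight 1/36
Group by Y:
  weight(Y=0) = 8/33
  weight(Y=1) = 1/9
Total weight = 8/33 + 1/9 = 35/99
P(Y=0 | obs) = 8/33 / 35/99 = 24/35
P(Y=1 | obs) = 1/9 / 35/99 = 11/35

P(Y=0) = 24/35, P(Y=1) = 11/35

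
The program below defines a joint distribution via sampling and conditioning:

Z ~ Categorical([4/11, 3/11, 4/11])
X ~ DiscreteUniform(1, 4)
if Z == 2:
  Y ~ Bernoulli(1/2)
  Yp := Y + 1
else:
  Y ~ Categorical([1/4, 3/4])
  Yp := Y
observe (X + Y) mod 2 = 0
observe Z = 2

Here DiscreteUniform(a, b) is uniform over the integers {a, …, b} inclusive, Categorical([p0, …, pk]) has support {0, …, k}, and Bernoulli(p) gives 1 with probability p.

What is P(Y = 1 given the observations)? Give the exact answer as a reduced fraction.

Enumerate traces; 4 have nonzero weight after conditioning:
  (Z=2, X=1, Y=1) weight 1/22
  (Z=2, X=2, Y=0) weight 1/22
  (Z=2, X=3, Y=1) weight 1/22
  (Z=2, X=4, Y=0) weight 1/22
Group by Y:
  weight(Y=0) = 1/11
  weight(Y=1) = 1/11
Total weight = 1/11 + 1/11 = 2/11
P(Y=0 | obs) = 1/11 / 2/11 = 1/2
P(Y=1 | obs) = 1/11 / 2/11 = 1/2

P(Y = 1 | obs) = 1/2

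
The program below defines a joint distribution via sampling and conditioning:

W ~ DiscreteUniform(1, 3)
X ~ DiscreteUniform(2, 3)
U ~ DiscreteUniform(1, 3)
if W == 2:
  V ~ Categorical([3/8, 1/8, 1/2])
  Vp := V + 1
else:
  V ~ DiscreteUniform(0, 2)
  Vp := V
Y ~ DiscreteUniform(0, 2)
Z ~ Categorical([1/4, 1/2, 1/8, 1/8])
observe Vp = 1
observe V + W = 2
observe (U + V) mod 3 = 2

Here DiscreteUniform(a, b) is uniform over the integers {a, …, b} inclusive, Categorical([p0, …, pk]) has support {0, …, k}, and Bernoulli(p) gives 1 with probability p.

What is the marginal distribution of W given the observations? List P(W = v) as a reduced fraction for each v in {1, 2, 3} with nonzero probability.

P(W=1) = 8/17, P(W=2) = 9/17

Enumerate traces; 48 have nonzero weight after conditioning:
  (W=1, X=2, U=1, V=1, Y=0, Z=0) weight 1/648
  (W=1, X=2, U=1, V=1, Y=0, Z=1) weight 1/324
  (W=1, X=2, U=1, V=1, Y=0, Z=2) weight 1/1296
  (W=1, X=2, U=1, V=1, Y=0, Z=3) weight 1/1296
  (W=1, X=2, U=1, V=1, Y=1, Z=0) weight 1/648
  (W=1, X=2, U=1, V=1, Y=1, Z=1) weight 1/324
  (W=1, X=2, U=1, V=1, Y=1, Z=2) weight 1/1296
  (W=1, X=2, U=1, V=1, Y=1, Z=3) weight 1/1296
  (W=2, X=2, U=2, V=0, Y=0, Z=0) weight 1/576
  … 39 more
Group by W:
  weight(W=1) = 1/27
  weight(W=2) = 1/24
Total weight = 1/27 + 1/24 = 17/216
P(W=1 | obs) = 1/27 / 17/216 = 8/17
P(W=2 | obs) = 1/24 / 17/216 = 9/17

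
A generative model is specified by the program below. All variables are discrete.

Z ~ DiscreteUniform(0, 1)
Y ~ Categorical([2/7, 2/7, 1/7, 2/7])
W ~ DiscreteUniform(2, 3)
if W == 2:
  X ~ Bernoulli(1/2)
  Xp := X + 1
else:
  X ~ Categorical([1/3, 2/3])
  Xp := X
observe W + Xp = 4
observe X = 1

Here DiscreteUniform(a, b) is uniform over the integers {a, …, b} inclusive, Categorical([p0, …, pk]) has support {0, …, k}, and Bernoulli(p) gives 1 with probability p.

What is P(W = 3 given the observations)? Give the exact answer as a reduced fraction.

Enumerate traces; 16 have nonzero weight after conditioning:
  (Z=0, Y=0, W=2, X=1) weight 1/28
  (Z=0, Y=0, W=3, X=1) weight 1/21
  (Z=0, Y=1, W=2, X=1) weight 1/28
  (Z=0, Y=1, W=3, X=1) weight 1/21
  (Z=0, Y=2, W=2, X=1) weight 1/56
  (Z=0, Y=2, W=3, X=1) weight 1/42
  (Z=0, Y=3, W=2, X=1) weight 1/28
  (Z=0, Y=3, W=3, X=1) weight 1/21
  … 8 more
Group by W:
  weight(W=2) = 1/4
  weight(W=3) = 1/3
Total weight = 1/4 + 1/3 = 7/12
P(W=2 | obs) = 1/4 / 7/12 = 3/7
P(W=3 | obs) = 1/3 / 7/12 = 4/7

P(W = 3 | obs) = 4/7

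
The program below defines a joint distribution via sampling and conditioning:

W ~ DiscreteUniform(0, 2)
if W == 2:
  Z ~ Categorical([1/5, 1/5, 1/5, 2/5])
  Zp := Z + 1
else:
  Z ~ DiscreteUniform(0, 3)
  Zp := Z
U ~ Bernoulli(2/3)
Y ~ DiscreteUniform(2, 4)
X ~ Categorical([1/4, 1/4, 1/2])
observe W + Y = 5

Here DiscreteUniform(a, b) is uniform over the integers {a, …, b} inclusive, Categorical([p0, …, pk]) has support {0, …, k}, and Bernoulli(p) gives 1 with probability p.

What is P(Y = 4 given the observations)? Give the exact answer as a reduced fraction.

Enumerate traces; 48 have nonzero weight after conditioning:
  (W=1, Z=0, U=0, Y=4, X=0) weight 1/432
  (W=1, Z=0, U=0, Y=4, X=1) weight 1/432
  (W=1, Z=0, U=0, Y=4, X=2) weight 1/216
  (W=1, Z=0, U=1, Y=4, X=0) weight 1/216
  (W=1, Z=0, U=1, Y=4, X=1) weight 1/216
  (W=1, Z=0, U=1, Y=4, X=2) weight 1/108
  (W=1, Z=1, U=0, Y=4, X=0) weight 1/432
  (W=1, Z=1, U=0, Y=4, X=1) weight 1/432
  (W=2, Z=0, U=0, Y=3, X=0) weight 1/540
  … 39 more
Group by Y:
  weight(Y=3) = 1/9
  weight(Y=4) = 1/9
Total weight = 1/9 + 1/9 = 2/9
P(Y=3 | obs) = 1/9 / 2/9 = 1/2
P(Y=4 | obs) = 1/9 / 2/9 = 1/2

P(Y = 4 | obs) = 1/2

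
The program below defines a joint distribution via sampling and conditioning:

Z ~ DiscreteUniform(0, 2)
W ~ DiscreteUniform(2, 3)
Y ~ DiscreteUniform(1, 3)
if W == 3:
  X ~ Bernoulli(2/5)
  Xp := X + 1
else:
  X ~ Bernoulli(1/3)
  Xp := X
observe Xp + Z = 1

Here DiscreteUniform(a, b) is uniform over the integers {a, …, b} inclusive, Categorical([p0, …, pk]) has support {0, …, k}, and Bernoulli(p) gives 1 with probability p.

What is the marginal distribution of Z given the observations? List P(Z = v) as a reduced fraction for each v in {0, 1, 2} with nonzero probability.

Enumerate traces; 9 have nonzero weight after conditioning:
  (Z=0, W=2, Y=1, X=1) weight 1/54
  (Z=0, W=2, Y=2, X=1) weight 1/54
  (Z=0, W=2, Y=3, X=1) weight 1/54
  (Z=0, W=3, Y=1, X=0) weight 1/30
  (Z=0, W=3, Y=2, X=0) weight 1/30
  (Z=0, W=3, Y=3, X=0) weight 1/30
  (Z=1, W=2, Y=1, X=0) weight 1/27
  (Z=1, W=2, Y=2, X=0) weight 1/27
  … 1 more
Group by Z:
  weight(Z=0) = 7/45
  weight(Z=1) = 1/9
Total weight = 7/45 + 1/9 = 4/15
P(Z=0 | obs) = 7/45 / 4/15 = 7/12
P(Z=1 | obs) = 1/9 / 4/15 = 5/12

P(Z=0) = 7/12, P(Z=1) = 5/12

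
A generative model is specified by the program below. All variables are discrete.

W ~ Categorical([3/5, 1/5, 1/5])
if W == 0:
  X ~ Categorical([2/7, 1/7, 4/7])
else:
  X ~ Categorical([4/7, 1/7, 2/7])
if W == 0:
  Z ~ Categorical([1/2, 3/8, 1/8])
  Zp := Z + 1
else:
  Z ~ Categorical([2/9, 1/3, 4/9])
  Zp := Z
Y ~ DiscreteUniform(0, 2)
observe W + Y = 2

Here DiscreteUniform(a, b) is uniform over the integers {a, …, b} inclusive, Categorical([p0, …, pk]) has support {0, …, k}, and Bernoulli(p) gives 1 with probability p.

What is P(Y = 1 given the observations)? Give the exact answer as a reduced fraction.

Enumerate traces; 27 have nonzero weight after conditioning:
  (W=0, X=0, Z=0, Y=2) weight 1/35
  (W=0, X=0, Z=1, Y=2) weight 3/140
  (W=0, X=0, Z=2, Y=2) weight 1/140
  (W=0, X=1, Z=0, Y=2) weight 1/70
  (W=0, X=1, Z=1, Y=2) weight 3/280
  (W=0, X=1, Z=2, Y=2) weight 1/280
  (W=0, X=2, Z=0, Y=2) weight 2/35
  (W=0, X=2, Z=1, Y=2) weight 3/70
  (W=1, X=0, Z=0, Y=1) weight 8/945
  (W=2, X=0, Z=0, Y=0) weight 8/945
  … 17 more
Group by Y:
  weight(Y=0) = 1/15
  weight(Y=1) = 1/15
  weight(Y=2) = 1/5
Total weight = 1/15 + 1/15 + 1/5 = 1/3
P(Y=0 | obs) = 1/15 / 1/3 = 1/5
P(Y=1 | obs) = 1/15 / 1/3 = 1/5
P(Y=2 | obs) = 1/5 / 1/3 = 3/5

P(Y = 1 | obs) = 1/5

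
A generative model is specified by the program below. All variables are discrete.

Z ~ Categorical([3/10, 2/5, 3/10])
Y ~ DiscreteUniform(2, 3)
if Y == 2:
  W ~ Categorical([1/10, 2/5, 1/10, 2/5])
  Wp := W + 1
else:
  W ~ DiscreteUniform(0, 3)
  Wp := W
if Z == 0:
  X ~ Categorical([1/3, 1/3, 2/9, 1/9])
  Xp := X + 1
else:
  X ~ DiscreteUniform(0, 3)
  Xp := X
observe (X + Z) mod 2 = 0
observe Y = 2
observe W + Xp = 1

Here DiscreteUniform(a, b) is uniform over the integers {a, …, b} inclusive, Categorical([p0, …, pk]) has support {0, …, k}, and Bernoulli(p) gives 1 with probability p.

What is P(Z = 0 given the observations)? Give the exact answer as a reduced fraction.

Enumerate traces; 3 have nonzero weight after conditioning:
  (Z=0, Y=2, W=0, X=0) weight 1/200
  (Z=1, Y=2, W=0, X=1) weight 1/200
  (Z=2, Y=2, W=1, X=0) weight 3/200
Group by Z:
  weight(Z=0) = 1/200
  weight(Z=1) = 1/200
  weight(Z=2) = 3/200
Total weight = 1/200 + 1/200 + 3/200 = 1/40
P(Z=0 | obs) = 1/200 / 1/40 = 1/5
P(Z=1 | obs) = 1/200 / 1/40 = 1/5
P(Z=2 | obs) = 3/200 / 1/40 = 3/5

P(Z = 0 | obs) = 1/5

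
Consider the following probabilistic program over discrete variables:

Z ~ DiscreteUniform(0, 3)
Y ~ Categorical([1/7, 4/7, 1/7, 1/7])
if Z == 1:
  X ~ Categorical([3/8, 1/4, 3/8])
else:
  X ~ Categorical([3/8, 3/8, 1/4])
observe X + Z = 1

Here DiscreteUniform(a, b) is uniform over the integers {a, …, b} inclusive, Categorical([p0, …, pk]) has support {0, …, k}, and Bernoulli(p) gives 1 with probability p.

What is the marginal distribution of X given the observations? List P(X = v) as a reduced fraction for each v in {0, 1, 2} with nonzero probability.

Enumerate traces; 8 have nonzero weight after conditioning:
  (Z=0, Y=0, X=1) weight 3/224
  (Z=0, Y=1, X=1) weight 3/56
  (Z=0, Y=2, X=1) weight 3/224
  (Z=0, Y=3, X=1) weight 3/224
  (Z=1, Y=0, X=0) weight 3/224
  (Z=1, Y=1, X=0) weight 3/56
  (Z=1, Y=2, X=0) weight 3/224
  (Z=1, Y=3, X=0) weight 3/224
Group by X:
  weight(X=0) = 3/32
  weight(X=1) = 3/32
Total weight = 3/32 + 3/32 = 3/16
P(X=0 | obs) = 3/32 / 3/16 = 1/2
P(X=1 | obs) = 3/32 / 3/16 = 1/2

P(X=0) = 1/2, P(X=1) = 1/2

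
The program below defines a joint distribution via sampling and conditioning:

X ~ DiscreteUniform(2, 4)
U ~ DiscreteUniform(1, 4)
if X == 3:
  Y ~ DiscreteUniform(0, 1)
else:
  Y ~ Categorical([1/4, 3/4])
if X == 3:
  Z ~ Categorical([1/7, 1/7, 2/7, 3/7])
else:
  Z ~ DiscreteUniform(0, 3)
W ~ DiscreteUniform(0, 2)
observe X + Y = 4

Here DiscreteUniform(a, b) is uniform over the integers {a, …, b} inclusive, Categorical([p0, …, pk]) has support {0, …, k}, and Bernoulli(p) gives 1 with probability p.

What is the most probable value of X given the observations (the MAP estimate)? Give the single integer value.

argmax_v P(X = v | obs) = 3

Enumerate traces; 96 have nonzero weight after conditioning:
  (X=3, U=1, Y=1, Z=0, W=0) weight 1/504
  (X=3, U=1, Y=1, Z=0, W=1) weight 1/504
  (X=3, U=1, Y=1, Z=0, W=2) weight 1/504
  (X=3, U=1, Y=1, Z=1, W=0) weight 1/504
  (X=3, U=1, Y=1, Z=1, W=1) weight 1/504
  (X=3, U=1, Y=1, Z=1, W=2) weight 1/504
  (X=3, U=1, Y=1, Z=2, W=0) weight 1/252
  (X=3, U=1, Y=1, Z=2, W=1) weight 1/252
  (X=4, U=1, Y=0, Z=0, W=0) weight 1/576
  … 87 more
Group by X:
  weight(X=3) = 1/6
  weight(X=4) = 1/12
Total weight = 1/6 + 1/12 = 1/4
P(X=3 | obs) = 1/6 / 1/4 = 2/3
P(X=4 | obs) = 1/12 / 1/4 = 1/3
argmax = 3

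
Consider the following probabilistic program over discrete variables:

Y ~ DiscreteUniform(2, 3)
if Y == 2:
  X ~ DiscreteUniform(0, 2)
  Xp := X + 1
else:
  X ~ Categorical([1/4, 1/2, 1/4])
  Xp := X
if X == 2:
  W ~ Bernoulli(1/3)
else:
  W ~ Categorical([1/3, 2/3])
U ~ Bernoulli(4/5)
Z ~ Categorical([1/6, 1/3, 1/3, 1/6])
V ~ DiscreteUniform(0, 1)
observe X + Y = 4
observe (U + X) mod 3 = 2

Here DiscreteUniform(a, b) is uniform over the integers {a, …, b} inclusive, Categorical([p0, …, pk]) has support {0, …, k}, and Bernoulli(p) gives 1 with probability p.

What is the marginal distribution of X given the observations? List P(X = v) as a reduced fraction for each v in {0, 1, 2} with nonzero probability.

Enumerate traces; 32 have nonzero weight after conditioning:
  (Y=2, X=2, W=0, U=0, Z=0, V=0) weight 1/540
  (Y=2, X=2, W=0, U=0, Z=0, V=1) weight 1/540
  (Y=2, X=2, W=0, U=0, Z=1, V=0) weight 1/270
  (Y=2, X=2, W=0, U=0, Z=1, V=1) weight 1/270
  (Y=2, X=2, W=0, U=0, Z=2, V=0) weight 1/270
  (Y=2, X=2, W=0, U=0, Z=2, V=1) weight 1/270
  (Y=2, X=2, W=0, U=0, Z=3, V=0) weight 1/540
  (Y=2, X=2, W=0, U=0, Z=3, V=1) weight 1/540
  (Y=3, X=1, W=0, U=1, Z=0, V=0) weight 1/180
  … 23 more
Group by X:
  weight(X=1) = 1/5
  weight(X=2) = 1/30
Total weight = 1/5 + 1/30 = 7/30
P(X=1 | obs) = 1/5 / 7/30 = 6/7
P(X=2 | obs) = 1/30 / 7/30 = 1/7

P(X=1) = 6/7, P(X=2) = 1/7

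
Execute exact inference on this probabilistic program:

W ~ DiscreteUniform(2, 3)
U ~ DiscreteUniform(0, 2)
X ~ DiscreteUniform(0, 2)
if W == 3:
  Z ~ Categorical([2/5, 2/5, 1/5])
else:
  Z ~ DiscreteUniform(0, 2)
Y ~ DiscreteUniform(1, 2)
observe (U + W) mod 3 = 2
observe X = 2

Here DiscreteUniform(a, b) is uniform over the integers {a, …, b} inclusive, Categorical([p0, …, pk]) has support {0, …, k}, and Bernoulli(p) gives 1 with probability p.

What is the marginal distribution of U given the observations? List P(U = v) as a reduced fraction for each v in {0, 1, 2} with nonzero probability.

P(U=0) = 1/2, P(U=2) = 1/2

Enumerate traces; 12 have nonzero weight after conditioning:
  (W=2, U=0, X=2, Z=0, Y=1) weight 1/108
  (W=2, U=0, X=2, Z=0, Y=2) weight 1/108
  (W=2, U=0, X=2, Z=1, Y=1) weight 1/108
  (W=2, U=0, X=2, Z=1, Y=2) weight 1/108
  (W=2, U=0, X=2, Z=2, Y=1) weight 1/108
  (W=2, U=0, X=2, Z=2, Y=2) weight 1/108
  (W=3, U=2, X=2, Z=0, Y=1) weight 1/90
  (W=3, U=2, X=2, Z=0, Y=2) weight 1/90
  … 4 more
Group by U:
  weight(U=0) = 1/18
  weight(U=2) = 1/18
Total weight = 1/18 + 1/18 = 1/9
P(U=0 | obs) = 1/18 / 1/9 = 1/2
P(U=2 | obs) = 1/18 / 1/9 = 1/2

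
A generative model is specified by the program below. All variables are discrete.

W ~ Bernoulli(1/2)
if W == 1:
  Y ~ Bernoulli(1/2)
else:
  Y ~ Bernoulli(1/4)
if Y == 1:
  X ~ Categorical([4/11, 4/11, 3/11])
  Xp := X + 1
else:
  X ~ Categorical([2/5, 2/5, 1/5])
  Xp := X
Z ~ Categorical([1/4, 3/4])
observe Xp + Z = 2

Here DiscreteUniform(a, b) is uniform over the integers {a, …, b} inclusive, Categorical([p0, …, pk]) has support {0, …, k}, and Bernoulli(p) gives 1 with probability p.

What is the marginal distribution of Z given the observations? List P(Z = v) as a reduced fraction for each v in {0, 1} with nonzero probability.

P(Z=0) = 23/125, P(Z=1) = 102/125

Enumerate traces; 8 have nonzero weight after conditioning:
  (W=0, Y=0, X=1, Z=1) weight 9/80
  (W=0, Y=0, X=2, Z=0) weight 3/160
  (W=0, Y=1, X=0, Z=1) weight 3/88
  (W=0, Y=1, X=1, Z=0) weight 1/88
  (W=1, Y=0, X=1, Z=1) weight 3/40
  (W=1, Y=0, X=2, Z=0) weight 1/80
  (W=1, Y=1, X=0, Z=1) weight 3/44
  (W=1, Y=1, X=1, Z=0) weight 1/44
Group by Z:
  weight(Z=0) = 23/352
  weight(Z=1) = 51/176
Total weight = 23/352 + 51/176 = 125/352
P(Z=0 | obs) = 23/352 / 125/352 = 23/125
P(Z=1 | obs) = 51/176 / 125/352 = 102/125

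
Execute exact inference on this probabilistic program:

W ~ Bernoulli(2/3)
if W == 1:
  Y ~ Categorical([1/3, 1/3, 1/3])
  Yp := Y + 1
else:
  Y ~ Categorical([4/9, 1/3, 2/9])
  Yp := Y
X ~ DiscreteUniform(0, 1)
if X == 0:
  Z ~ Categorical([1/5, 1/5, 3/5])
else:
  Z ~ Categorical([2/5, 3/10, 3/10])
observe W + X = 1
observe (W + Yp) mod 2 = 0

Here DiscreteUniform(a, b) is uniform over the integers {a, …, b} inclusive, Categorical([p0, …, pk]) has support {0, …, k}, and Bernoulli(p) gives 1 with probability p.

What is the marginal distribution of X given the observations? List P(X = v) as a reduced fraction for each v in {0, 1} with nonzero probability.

P(X=0) = 2/3, P(X=1) = 1/3

Enumerate traces; 12 have nonzero weight after conditioning:
  (W=0, Y=0, X=1, Z=0) weight 4/135
  (W=0, Y=0, X=1, Z=1) weight 1/45
  (W=0, Y=0, X=1, Z=2) weight 1/45
  (W=0, Y=2, X=1, Z=0) weight 2/135
  (W=0, Y=2, X=1, Z=1) weight 1/90
  (W=0, Y=2, X=1, Z=2) weight 1/90
  (W=1, Y=0, X=0, Z=0) weight 1/45
  (W=1, Y=0, X=0, Z=1) weight 1/45
  … 4 more
Group by X:
  weight(X=0) = 2/9
  weight(X=1) = 1/9
Total weight = 2/9 + 1/9 = 1/3
P(X=0 | obs) = 2/9 / 1/3 = 2/3
P(X=1 | obs) = 1/9 / 1/3 = 1/3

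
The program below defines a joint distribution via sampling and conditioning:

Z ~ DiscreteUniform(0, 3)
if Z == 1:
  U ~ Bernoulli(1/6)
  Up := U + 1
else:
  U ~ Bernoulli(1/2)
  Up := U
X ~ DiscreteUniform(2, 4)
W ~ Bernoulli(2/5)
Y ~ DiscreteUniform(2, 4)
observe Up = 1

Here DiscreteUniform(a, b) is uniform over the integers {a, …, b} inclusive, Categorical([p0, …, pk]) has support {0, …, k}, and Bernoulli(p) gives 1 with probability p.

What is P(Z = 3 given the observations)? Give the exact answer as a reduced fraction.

P(Z = 3 | obs) = 3/14

Enumerate traces; 72 have nonzero weight after conditioning:
  (Z=0, U=1, X=2, W=0, Y=2) weight 1/120
  (Z=0, U=1, X=2, W=0, Y=3) weight 1/120
  (Z=0, U=1, X=2, W=0, Y=4) weight 1/120
  (Z=0, U=1, X=2, W=1, Y=2) weight 1/180
  (Z=0, U=1, X=2, W=1, Y=3) weight 1/180
  (Z=0, U=1, X=2, W=1, Y=4) weight 1/180
  (Z=0, U=1, X=3, W=0, Y=2) weight 1/120
  (Z=0, U=1, X=3, W=0, Y=3) weight 1/120
  (Z=1, U=0, X=2, W=0, Y=2) weight 1/72
  (Z=2, U=1, X=2, W=0, Y=2) weight 1/120
  … 62 more
Group by Z:
  weight(Z=0) = 1/8
  weight(Z=1) = 5/24
  weight(Z=2) = 1/8
  weight(Z=3) = 1/8
Total weight = 1/8 + 5/24 + 1/8 + 1/8 = 7/12
P(Z=0 | obs) = 1/8 / 7/12 = 3/14
P(Z=1 | obs) = 5/24 / 7/12 = 5/14
P(Z=2 | obs) = 1/8 / 7/12 = 3/14
P(Z=3 | obs) = 1/8 / 7/12 = 3/14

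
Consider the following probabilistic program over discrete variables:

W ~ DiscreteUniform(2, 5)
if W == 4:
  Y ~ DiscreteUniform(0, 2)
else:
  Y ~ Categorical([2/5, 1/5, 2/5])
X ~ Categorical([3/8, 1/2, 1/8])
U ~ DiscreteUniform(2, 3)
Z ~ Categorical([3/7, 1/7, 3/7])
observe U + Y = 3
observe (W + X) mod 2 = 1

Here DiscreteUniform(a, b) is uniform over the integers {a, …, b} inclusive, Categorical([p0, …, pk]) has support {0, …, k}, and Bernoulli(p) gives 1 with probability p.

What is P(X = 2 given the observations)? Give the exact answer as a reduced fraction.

P(X = 2 | obs) = 9/74

Enumerate traces; 36 have nonzero weight after conditioning:
  (W=2, Y=0, X=1, U=3, Z=0) weight 3/280
  (W=2, Y=0, X=1, U=3, Z=1) weight 1/280
  (W=2, Y=0, X=1, U=3, Z=2) weight 3/280
  (W=2, Y=1, X=1, U=2, Z=0) weight 3/560
  (W=2, Y=1, X=1, U=2, Z=1) weight 1/560
  (W=2, Y=1, X=1, U=2, Z=2) weight 3/560
  (W=3, Y=0, X=0, U=3, Z=0) weight 9/1120
  (W=3, Y=0, X=0, U=3, Z=1) weight 3/1120
  (W=3, Y=0, X=2, U=3, Z=0) weight 3/1120
  … 27 more
Group by X:
  weight(X=0) = 9/160
  weight(X=1) = 19/240
  weight(X=2) = 3/160
Total weight = 9/160 + 19/240 + 3/160 = 37/240
P(X=0 | obs) = 9/160 / 37/240 = 27/74
P(X=1 | obs) = 19/240 / 37/240 = 19/37
P(X=2 | obs) = 3/160 / 37/240 = 9/74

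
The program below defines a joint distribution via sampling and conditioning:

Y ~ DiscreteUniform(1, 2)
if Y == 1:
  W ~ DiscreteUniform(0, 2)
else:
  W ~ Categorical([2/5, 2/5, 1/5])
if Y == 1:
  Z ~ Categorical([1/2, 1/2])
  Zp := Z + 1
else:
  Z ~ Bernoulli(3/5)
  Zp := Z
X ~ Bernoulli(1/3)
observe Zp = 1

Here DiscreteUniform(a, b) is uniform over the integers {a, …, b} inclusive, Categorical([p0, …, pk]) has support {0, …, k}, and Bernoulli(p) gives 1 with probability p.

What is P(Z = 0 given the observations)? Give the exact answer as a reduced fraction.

Enumerate traces; 12 have nonzero weight after conditioning:
  (Y=1, W=0, Z=0, X=0) weight 1/18
  (Y=1, W=0, Z=0, X=1) weight 1/36
  (Y=1, W=1, Z=0, X=0) weight 1/18
  (Y=1, W=1, Z=0, X=1) weight 1/36
  (Y=1, W=2, Z=0, X=0) weight 1/18
  (Y=1, W=2, Z=0, X=1) weight 1/36
  (Y=2, W=0, Z=1, X=0) weight 2/25
  (Y=2, W=0, Z=1, X=1) weight 1/25
  … 4 more
Group by Z:
  weight(Z=0) = 1/4
  weight(Z=1) = 3/10
Total weight = 1/4 + 3/10 = 11/20
P(Z=0 | obs) = 1/4 / 11/20 = 5/11
P(Z=1 | obs) = 3/10 / 11/20 = 6/11

P(Z = 0 | obs) = 5/11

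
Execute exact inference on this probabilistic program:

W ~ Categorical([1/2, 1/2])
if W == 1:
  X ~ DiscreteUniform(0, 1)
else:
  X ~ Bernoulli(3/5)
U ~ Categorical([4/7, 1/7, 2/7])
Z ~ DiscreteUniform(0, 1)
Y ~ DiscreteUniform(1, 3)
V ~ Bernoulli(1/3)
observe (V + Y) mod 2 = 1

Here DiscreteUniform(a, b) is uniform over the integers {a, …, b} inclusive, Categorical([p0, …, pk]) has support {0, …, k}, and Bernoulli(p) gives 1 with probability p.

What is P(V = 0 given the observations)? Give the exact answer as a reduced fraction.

P(V = 0 | obs) = 4/5

Enumerate traces; 72 have nonzero weight after conditioning:
  (W=0, X=0, U=0, Z=0, Y=1, V=0) weight 4/315
  (W=0, X=0, U=0, Z=0, Y=2, V=1) weight 2/315
  (W=0, X=0, U=0, Z=0, Y=3, V=0) weight 4/315
  (W=0, X=0, U=0, Z=1, Y=1, V=0) weight 4/315
  (W=0, X=0, U=0, Z=1, Y=2, V=1) weight 2/315
  (W=0, X=0, U=0, Z=1, Y=3, V=0) weight 4/315
  (W=0, X=0, U=1, Z=0, Y=1, V=0) weight 1/315
  (W=0, X=0, U=1, Z=0, Y=2, V=1) weight 1/630
  … 64 more
Group by V:
  weight(V=0) = 4/9
  weight(V=1) = 1/9
Total weight = 4/9 + 1/9 = 5/9
P(V=0 | obs) = 4/9 / 5/9 = 4/5
P(V=1 | obs) = 1/9 / 5/9 = 1/5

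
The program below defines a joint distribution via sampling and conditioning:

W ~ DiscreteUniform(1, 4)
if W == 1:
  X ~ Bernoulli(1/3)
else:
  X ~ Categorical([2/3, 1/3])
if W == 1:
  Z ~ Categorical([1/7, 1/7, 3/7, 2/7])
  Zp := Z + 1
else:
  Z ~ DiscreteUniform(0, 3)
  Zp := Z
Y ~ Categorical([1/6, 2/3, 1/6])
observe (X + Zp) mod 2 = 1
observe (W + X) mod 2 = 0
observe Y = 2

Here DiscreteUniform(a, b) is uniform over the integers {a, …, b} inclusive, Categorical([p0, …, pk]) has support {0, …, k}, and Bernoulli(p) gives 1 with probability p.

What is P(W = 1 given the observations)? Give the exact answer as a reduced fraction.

P(W = 1 | obs) = 6/41

Enumerate traces; 8 have nonzero weight after conditioning:
  (W=1, X=1, Z=1, Y=2) weight 1/504
  (W=1, X=1, Z=3, Y=2) weight 1/252
  (W=2, X=0, Z=1, Y=2) weight 1/144
  (W=2, X=0, Z=3, Y=2) weight 1/144
  (W=3, X=1, Z=0, Y=2) weight 1/288
  (W=3, X=1, Z=2, Y=2) weight 1/288
  (W=4, X=0, Z=1, Y=2) weight 1/144
  (W=4, X=0, Z=3, Y=2) weight 1/144
Group by W:
  weight(W=1) = 1/168
  weight(W=2) = 1/72
  weight(W=3) = 1/144
  weight(W=4) = 1/72
Total weight = 1/168 + 1/72 + 1/144 + 1/72 = 41/1008
P(W=1 | obs) = 1/168 / 41/1008 = 6/41
P(W=2 | obs) = 1/72 / 41/1008 = 14/41
P(W=3 | obs) = 1/144 / 41/1008 = 7/41
P(W=4 | obs) = 1/72 / 41/1008 = 14/41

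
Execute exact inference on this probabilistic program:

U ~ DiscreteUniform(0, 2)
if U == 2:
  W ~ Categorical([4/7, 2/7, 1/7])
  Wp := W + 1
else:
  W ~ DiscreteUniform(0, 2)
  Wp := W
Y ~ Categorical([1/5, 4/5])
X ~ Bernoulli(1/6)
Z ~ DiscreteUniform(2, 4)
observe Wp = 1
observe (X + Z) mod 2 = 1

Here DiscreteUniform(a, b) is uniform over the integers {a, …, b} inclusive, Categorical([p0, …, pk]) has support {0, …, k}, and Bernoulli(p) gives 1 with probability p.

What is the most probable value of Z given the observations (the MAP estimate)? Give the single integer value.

Enumerate traces; 18 have nonzero weight after conditioning:
  (U=0, W=1, Y=0, X=0, Z=3) weight 1/162
  (U=0, W=1, Y=0, X=1, Z=2) weight 1/810
  (U=0, W=1, Y=0, X=1, Z=4) weight 1/810
  (U=0, W=1, Y=1, X=0, Z=3) weight 2/81
  (U=0, W=1, Y=1, X=1, Z=2) weight 2/405
  (U=0, W=1, Y=1, X=1, Z=4) weight 2/405
  (U=1, W=1, Y=0, X=0, Z=3) weight 1/162
  (U=1, W=1, Y=0, X=1, Z=2) weight 1/810
  … 10 more
Group by Z:
  weight(Z=2) = 13/567
  weight(Z=3) = 65/567
  weight(Z=4) = 13/567
Total weight = 13/567 + 65/567 + 13/567 = 13/81
P(Z=2 | obs) = 13/567 / 13/81 = 1/7
P(Z=3 | obs) = 65/567 / 13/81 = 5/7
P(Z=4 | obs) = 13/567 / 13/81 = 1/7
argmax = 3

argmax_v P(Z = v | obs) = 3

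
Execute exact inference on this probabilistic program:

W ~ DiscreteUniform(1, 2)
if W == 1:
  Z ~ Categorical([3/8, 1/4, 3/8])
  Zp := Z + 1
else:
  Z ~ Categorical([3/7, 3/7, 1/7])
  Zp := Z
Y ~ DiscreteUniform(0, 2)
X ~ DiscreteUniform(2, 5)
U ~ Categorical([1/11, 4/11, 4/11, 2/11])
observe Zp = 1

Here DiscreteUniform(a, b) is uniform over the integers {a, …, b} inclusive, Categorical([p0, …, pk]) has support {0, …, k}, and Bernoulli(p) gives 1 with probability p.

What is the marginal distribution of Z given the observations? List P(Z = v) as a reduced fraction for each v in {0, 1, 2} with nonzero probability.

Enumerate traces; 96 have nonzero weight after conditioning:
  (W=1, Z=0, Y=0, X=2, U=0) weight 1/704
  (W=1, Z=0, Y=0, X=2, U=1) weight 1/176
  (W=1, Z=0, Y=0, X=2, U=2) weight 1/176
  (W=1, Z=0, Y=0, X=2, U=3) weight 1/352
  (W=1, Z=0, Y=0, X=3, U=0) weight 1/704
  (W=1, Z=0, Y=0, X=3, U=1) weight 1/176
  (W=1, Z=0, Y=0, X=3, U=2) weight 1/176
  (W=1, Z=0, Y=0, X=3, U=3) weight 1/352
  (W=2, Z=1, Y=0, X=2, U=0) weight 1/616
  … 87 more
Group by Z:
  weight(Z=0) = 3/16
  weight(Z=1) = 3/14
Total weight = 3/16 + 3/14 = 45/112
P(Z=0 | obs) = 3/16 / 45/112 = 7/15
P(Z=1 | obs) = 3/14 / 45/112 = 8/15

P(Z=0) = 7/15, P(Z=1) = 8/15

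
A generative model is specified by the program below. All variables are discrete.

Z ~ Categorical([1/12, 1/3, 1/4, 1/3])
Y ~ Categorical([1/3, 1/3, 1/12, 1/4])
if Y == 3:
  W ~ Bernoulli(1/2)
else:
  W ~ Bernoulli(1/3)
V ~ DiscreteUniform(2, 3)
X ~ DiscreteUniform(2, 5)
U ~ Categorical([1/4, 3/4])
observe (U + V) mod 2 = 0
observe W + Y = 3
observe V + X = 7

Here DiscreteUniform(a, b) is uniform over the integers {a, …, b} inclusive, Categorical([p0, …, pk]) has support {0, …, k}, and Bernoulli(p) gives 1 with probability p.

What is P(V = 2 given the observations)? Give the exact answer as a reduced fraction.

Enumerate traces; 16 have nonzero weight after conditioning:
  (Z=0, Y=2, W=1, V=2, X=5, U=0) weight 1/13824
  (Z=0, Y=2, W=1, V=3, X=4, U=1) weight 1/4608
  (Z=0, Y=3, W=0, V=2, X=5, U=0) weight 1/3072
  (Z=0, Y=3, W=0, V=3, X=4, U=1) weight 1/1024
  (Z=1, Y=2, W=1, V=2, X=5, U=0) weight 1/3456
  (Z=1, Y=2, W=1, V=3, X=4, U=1) weight 1/1152
  (Z=1, Y=3, W=0, V=2, X=5, U=0) weight 1/768
  (Z=1, Y=3, W=0, V=3, X=4, U=1) weight 1/256
  … 8 more
Group by V:
  weight(V=2) = 11/2304
  weight(V=3) = 11/768
Total weight = 11/2304 + 11/768 = 11/576
P(V=2 | obs) = 11/2304 / 11/576 = 1/4
P(V=3 | obs) = 11/768 / 11/576 = 3/4

P(V = 2 | obs) = 1/4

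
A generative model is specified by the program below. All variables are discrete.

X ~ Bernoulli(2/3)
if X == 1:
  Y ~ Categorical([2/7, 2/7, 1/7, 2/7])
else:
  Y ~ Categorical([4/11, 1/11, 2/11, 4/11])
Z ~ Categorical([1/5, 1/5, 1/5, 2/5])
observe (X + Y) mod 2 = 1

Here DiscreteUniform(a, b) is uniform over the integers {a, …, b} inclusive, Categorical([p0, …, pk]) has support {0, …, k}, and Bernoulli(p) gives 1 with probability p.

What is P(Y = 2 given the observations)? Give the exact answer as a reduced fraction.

P(Y = 2 | obs) = 22/101

Enumerate traces; 16 have nonzero weight after conditioning:
  (X=0, Y=1, Z=0) weight 1/165
  (X=0, Y=1, Z=1) weight 1/165
  (X=0, Y=1, Z=2) weight 1/165
  (X=0, Y=1, Z=3) weight 2/165
  (X=0, Y=3, Z=0) weight 4/165
  (X=0, Y=3, Z=1) weight 4/165
  (X=0, Y=3, Z=2) weight 4/165
  (X=0, Y=3, Z=3) weight 8/165
  (X=1, Y=0, Z=0) weight 4/105
  (X=1, Y=2, Z=0) weight 2/105
  … 6 more
Group by Y:
  weight(Y=0) = 4/21
  weight(Y=1) = 1/33
  weight(Y=2) = 2/21
  weight(Y=3) = 4/33
Total weight = 4/21 + 1/33 + 2/21 + 4/33 = 101/231
P(Y=0 | obs) = 4/21 / 101/231 = 44/101
P(Y=1 | obs) = 1/33 / 101/231 = 7/101
P(Y=2 | obs) = 2/21 / 101/231 = 22/101
P(Y=3 | obs) = 4/33 / 101/231 = 28/101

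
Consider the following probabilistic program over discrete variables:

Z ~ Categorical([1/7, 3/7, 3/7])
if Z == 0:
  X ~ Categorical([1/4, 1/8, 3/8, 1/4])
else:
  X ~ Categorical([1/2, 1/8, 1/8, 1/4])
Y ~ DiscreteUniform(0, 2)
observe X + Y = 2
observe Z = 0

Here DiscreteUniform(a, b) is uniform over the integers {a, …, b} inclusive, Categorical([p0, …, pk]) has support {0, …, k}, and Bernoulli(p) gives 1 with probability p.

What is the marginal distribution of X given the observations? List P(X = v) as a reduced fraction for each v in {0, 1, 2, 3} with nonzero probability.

P(X=0) = 1/3, P(X=1) = 1/6, P(X=2) = 1/2

Enumerate traces; 3 have nonzero weight after conditioning:
  (Z=0, X=0, Y=2) weight 1/84
  (Z=0, X=1, Y=1) weight 1/168
  (Z=0, X=2, Y=0) weight 1/56
Group by X:
  weight(X=0) = 1/84
  weight(X=1) = 1/168
  weight(X=2) = 1/56
Total weight = 1/84 + 1/168 + 1/56 = 1/28
P(X=0 | obs) = 1/84 / 1/28 = 1/3
P(X=1 | obs) = 1/168 / 1/28 = 1/6
P(X=2 | obs) = 1/56 / 1/28 = 1/2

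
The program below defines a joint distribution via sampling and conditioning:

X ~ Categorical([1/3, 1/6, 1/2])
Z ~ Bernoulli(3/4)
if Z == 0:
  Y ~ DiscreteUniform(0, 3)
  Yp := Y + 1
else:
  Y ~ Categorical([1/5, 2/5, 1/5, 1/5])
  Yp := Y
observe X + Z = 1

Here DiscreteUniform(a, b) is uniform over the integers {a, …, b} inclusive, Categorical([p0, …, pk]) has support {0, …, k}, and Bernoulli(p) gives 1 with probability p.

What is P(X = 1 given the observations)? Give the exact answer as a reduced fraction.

Enumerate traces; 8 have nonzero weight after conditioning:
  (X=0, Z=1, Y=0) weight 1/20
  (X=0, Z=1, Y=1) weight 1/10
  (X=0, Z=1, Y=2) weight 1/20
  (X=0, Z=1, Y=3) weight 1/20
  (X=1, Z=0, Y=0) weight 1/96
  (X=1, Z=0, Y=1) weight 1/96
  (X=1, Z=0, Y=2) weight 1/96
  (X=1, Z=0, Y=3) weight 1/96
Group by X:
  weight(X=0) = 1/4
  weight(X=1) = 1/24
Total weight = 1/4 + 1/24 = 7/24
P(X=0 | obs) = 1/4 / 7/24 = 6/7
P(X=1 | obs) = 1/24 / 7/24 = 1/7

P(X = 1 | obs) = 1/7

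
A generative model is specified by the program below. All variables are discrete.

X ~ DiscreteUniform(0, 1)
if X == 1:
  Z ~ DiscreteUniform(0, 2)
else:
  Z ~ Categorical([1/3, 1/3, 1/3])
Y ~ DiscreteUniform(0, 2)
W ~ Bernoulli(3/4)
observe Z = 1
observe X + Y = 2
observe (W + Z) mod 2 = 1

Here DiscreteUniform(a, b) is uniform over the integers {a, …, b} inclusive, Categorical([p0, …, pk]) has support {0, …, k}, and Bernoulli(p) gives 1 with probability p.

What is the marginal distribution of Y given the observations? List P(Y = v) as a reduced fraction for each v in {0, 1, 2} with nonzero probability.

P(Y=1) = 1/2, P(Y=2) = 1/2

Enumerate traces; 2 have nonzero weight after conditioning:
  (X=0, Z=1, Y=2, W=0) weight 1/72
  (X=1, Z=1, Y=1, W=0) weight 1/72
Group by Y:
  weight(Y=1) = 1/72
  weight(Y=2) = 1/72
Total weight = 1/72 + 1/72 = 1/36
P(Y=1 | obs) = 1/72 / 1/36 = 1/2
P(Y=2 | obs) = 1/72 / 1/36 = 1/2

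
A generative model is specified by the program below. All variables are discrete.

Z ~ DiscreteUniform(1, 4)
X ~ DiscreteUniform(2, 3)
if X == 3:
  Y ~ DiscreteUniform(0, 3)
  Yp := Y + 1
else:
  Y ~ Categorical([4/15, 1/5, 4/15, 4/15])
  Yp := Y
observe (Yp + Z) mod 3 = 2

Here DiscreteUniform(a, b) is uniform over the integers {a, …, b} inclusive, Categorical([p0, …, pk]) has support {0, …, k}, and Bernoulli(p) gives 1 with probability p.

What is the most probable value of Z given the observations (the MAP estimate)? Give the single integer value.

Enumerate traces; 11 have nonzero weight after conditioning:
  (Z=1, X=2, Y=1) weight 1/40
  (Z=1, X=3, Y=0) weight 1/32
  (Z=1, X=3, Y=3) weight 1/32
  (Z=2, X=2, Y=0) weight 1/30
  (Z=2, X=2, Y=3) weight 1/30
  (Z=2, X=3, Y=2) weight 1/32
  (Z=3, X=2, Y=2) weight 1/30
  (Z=3, X=3, Y=1) weight 1/32
  (Z=4, X=2, Y=1) weight 1/40
  … 2 more
Group by Z:
  weight(Z=1) = 7/80
  weight(Z=2) = 47/480
  weight(Z=3) = 31/480
  weight(Z=4) = 7/80
Total weight = 7/80 + 47/480 + 31/480 + 7/80 = 27/80
P(Z=1 | obs) = 7/80 / 27/80 = 7/27
P(Z=2 | obs) = 47/480 / 27/80 = 47/162
P(Z=3 | obs) = 31/480 / 27/80 = 31/162
P(Z=4 | obs) = 7/80 / 27/80 = 7/27
argmax = 2

argmax_v P(Z = v | obs) = 2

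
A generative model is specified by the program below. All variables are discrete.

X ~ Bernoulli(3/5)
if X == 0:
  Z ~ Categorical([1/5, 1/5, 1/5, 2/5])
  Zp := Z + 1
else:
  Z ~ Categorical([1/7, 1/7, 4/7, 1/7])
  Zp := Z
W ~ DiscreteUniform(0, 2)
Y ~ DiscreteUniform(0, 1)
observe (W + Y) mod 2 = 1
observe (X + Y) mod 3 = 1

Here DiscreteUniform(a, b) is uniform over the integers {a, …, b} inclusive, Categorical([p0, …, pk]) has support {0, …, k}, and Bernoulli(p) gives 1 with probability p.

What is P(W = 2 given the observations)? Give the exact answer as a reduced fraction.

P(W = 2 | obs) = 2/7

Enumerate traces; 12 have nonzero weight after conditioning:
  (X=0, Z=0, W=0, Y=1) weight 1/75
  (X=0, Z=0, W=2, Y=1) weight 1/75
  (X=0, Z=1, W=0, Y=1) weight 1/75
  (X=0, Z=1, W=2, Y=1) weight 1/75
  (X=0, Z=2, W=0, Y=1) weight 1/75
  (X=0, Z=2, W=2, Y=1) weight 1/75
  (X=0, Z=3, W=0, Y=1) weight 2/75
  (X=0, Z=3, W=2, Y=1) weight 2/75
  (X=1, Z=0, W=1, Y=0) weight 1/70
  … 3 more
Group by W:
  weight(W=0) = 1/15
  weight(W=1) = 1/10
  weight(W=2) = 1/15
Total weight = 1/15 + 1/10 + 1/15 = 7/30
P(W=0 | obs) = 1/15 / 7/30 = 2/7
P(W=1 | obs) = 1/10 / 7/30 = 3/7
P(W=2 | obs) = 1/15 / 7/30 = 2/7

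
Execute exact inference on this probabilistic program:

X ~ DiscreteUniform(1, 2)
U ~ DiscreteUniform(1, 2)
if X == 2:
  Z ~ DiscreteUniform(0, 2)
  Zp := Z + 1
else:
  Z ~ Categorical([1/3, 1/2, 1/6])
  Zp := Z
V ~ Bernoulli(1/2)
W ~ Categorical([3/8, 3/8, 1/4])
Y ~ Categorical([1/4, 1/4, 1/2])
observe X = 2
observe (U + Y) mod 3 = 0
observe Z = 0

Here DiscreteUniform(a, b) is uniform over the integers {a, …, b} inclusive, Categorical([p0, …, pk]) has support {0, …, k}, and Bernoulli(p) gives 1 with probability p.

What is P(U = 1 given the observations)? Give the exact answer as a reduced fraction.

P(U = 1 | obs) = 2/3

Enumerate traces; 12 have nonzero weight after conditioning:
  (X=2, U=1, Z=0, V=0, W=0, Y=2) weight 1/128
  (X=2, U=1, Z=0, V=0, W=1, Y=2) weight 1/128
  (X=2, U=1, Z=0, V=0, W=2, Y=2) weight 1/192
  (X=2, U=1, Z=0, V=1, W=0, Y=2) weight 1/128
  (X=2, U=1, Z=0, V=1, W=1, Y=2) weight 1/128
  (X=2, U=1, Z=0, V=1, W=2, Y=2) weight 1/192
  (X=2, U=2, Z=0, V=0, W=0, Y=1) weight 1/256
  (X=2, U=2, Z=0, V=0, W=1, Y=1) weight 1/256
  … 4 more
Group by U:
  weight(U=1) = 1/24
  weight(U=2) = 1/48
Total weight = 1/24 + 1/48 = 1/16
P(U=1 | obs) = 1/24 / 1/16 = 2/3
P(U=2 | obs) = 1/48 / 1/16 = 1/3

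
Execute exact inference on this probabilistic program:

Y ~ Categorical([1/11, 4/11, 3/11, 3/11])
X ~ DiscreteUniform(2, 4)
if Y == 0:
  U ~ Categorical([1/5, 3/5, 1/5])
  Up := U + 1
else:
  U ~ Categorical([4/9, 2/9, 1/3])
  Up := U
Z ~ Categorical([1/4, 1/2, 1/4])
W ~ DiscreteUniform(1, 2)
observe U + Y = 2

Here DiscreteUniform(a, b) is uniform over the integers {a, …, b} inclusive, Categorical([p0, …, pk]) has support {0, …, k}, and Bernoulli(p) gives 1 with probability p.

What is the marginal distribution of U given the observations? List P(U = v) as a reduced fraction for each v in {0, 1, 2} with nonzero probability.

P(U=0) = 60/109, P(U=1) = 40/109, P(U=2) = 9/109

Enumerate traces; 54 have nonzero weight after conditioning:
  (Y=0, X=2, U=2, Z=0, W=1) weight 1/1320
  (Y=0, X=2, U=2, Z=0, W=2) weight 1/1320
  (Y=0, X=2, U=2, Z=1, W=1) weight 1/660
  (Y=0, X=2, U=2, Z=1, W=2) weight 1/660
  (Y=0, X=2, U=2, Z=2, W=1) weight 1/1320
  (Y=0, X=2, U=2, Z=2, W=2) weight 1/1320
  (Y=0, X=3, U=2, Z=0, W=1) weight 1/1320
  (Y=0, X=3, U=2, Z=0, W=2) weight 1/1320
  (Y=1, X=2, U=1, Z=0, W=1) weight 1/297
  (Y=2, X=2, U=0, Z=0, W=1) weight 1/198
  … 44 more
Group by U:
  weight(U=0) = 4/33
  weight(U=1) = 8/99
  weight(U=2) = 1/55
Total weight = 4/33 + 8/99 + 1/55 = 109/495
P(U=0 | obs) = 4/33 / 109/495 = 60/109
P(U=1 | obs) = 8/99 / 109/495 = 40/109
P(U=2 | obs) = 1/55 / 109/495 = 9/109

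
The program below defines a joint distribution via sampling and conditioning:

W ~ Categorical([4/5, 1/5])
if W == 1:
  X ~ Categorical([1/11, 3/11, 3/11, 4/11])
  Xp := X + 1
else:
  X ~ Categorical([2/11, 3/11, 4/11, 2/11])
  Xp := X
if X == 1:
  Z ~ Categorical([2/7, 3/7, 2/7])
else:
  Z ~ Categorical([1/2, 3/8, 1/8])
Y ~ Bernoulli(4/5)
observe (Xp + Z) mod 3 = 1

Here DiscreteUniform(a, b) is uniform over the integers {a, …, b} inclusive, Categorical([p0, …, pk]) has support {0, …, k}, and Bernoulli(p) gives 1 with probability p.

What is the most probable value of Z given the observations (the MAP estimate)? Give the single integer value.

Enumerate traces; 16 have nonzero weight after conditioning:
  (W=0, X=0, Z=1, Y=0) weight 3/275
  (W=0, X=0, Z=1, Y=1) weight 12/275
  (W=0, X=1, Z=0, Y=0) weight 24/1925
  (W=0, X=1, Z=0, Y=1) weight 96/1925
  (W=0, X=2, Z=2, Y=0) weight 2/275
  (W=0, X=2, Z=2, Y=1) weight 8/275
  (W=0, X=3, Z=1, Y=0) weight 3/275
  (W=0, X=3, Z=1, Y=1) weight 12/275
  … 8 more
Group by Z:
  weight(Z=0) = 83/770
  weight(Z=1) = 57/440
  weight(Z=2) = 4/77
Total weight = 83/770 + 57/440 + 4/77 = 81/280
P(Z=0 | obs) = 83/770 / 81/280 = 332/891
P(Z=1 | obs) = 57/440 / 81/280 = 133/297
P(Z=2 | obs) = 4/77 / 81/280 = 160/891
argmax = 1

argmax_v P(Z = v | obs) = 1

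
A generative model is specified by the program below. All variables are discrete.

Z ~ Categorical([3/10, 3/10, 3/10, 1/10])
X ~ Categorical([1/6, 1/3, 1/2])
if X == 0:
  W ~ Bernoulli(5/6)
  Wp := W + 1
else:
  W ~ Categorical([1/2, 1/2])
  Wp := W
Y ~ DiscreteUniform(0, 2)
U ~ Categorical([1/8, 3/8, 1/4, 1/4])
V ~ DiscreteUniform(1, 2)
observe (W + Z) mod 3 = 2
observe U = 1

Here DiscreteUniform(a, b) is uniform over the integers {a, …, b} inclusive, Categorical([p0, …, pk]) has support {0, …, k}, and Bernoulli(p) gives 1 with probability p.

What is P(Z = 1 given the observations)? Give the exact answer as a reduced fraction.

Enumerate traces; 36 have nonzero weight after conditioning:
  (Z=1, X=0, W=1, Y=0, U=1, V=1) weight 1/384
  (Z=1, X=0, W=1, Y=0, U=1, V=2) weight 1/384
  (Z=1, X=0, W=1, Y=1, U=1, V=1) weight 1/384
  (Z=1, X=0, W=1, Y=1, U=1, V=2) weight 1/384
  (Z=1, X=0, W=1, Y=2, U=1, V=1) weight 1/384
  (Z=1, X=0, W=1, Y=2, U=1, V=2) weight 1/384
  (Z=1, X=1, W=1, Y=0, U=1, V=1) weight 1/320
  (Z=1, X=1, W=1, Y=0, U=1, V=2) weight 1/320
  (Z=2, X=0, W=0, Y=0, U=1, V=1) weight 1/1920
  … 27 more
Group by Z:
  weight(Z=1) = 1/16
  weight(Z=2) = 1/20
Total weight = 1/16 + 1/20 = 9/80
P(Z=1 | obs) = 1/16 / 9/80 = 5/9
P(Z=2 | obs) = 1/20 / 9/80 = 4/9

P(Z = 1 | obs) = 5/9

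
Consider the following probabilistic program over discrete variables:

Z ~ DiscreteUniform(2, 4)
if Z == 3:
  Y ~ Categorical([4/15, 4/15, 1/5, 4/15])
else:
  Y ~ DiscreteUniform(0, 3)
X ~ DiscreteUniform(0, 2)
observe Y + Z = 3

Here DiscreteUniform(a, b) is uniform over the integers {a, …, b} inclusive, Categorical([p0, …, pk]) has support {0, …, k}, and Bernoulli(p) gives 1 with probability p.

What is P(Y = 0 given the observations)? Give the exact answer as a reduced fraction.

P(Y = 0 | obs) = 16/31

Enumerate traces; 6 have nonzero weight after conditioning:
  (Z=2, Y=1, X=0) weight 1/36
  (Z=2, Y=1, X=1) weight 1/36
  (Z=2, Y=1, X=2) weight 1/36
  (Z=3, Y=0, X=0) weight 4/135
  (Z=3, Y=0, X=1) weight 4/135
  (Z=3, Y=0, X=2) weight 4/135
Group by Y:
  weight(Y=0) = 4/45
  weight(Y=1) = 1/12
Total weight = 4/45 + 1/12 = 31/180
P(Y=0 | obs) = 4/45 / 31/180 = 16/31
P(Y=1 | obs) = 1/12 / 31/180 = 15/31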